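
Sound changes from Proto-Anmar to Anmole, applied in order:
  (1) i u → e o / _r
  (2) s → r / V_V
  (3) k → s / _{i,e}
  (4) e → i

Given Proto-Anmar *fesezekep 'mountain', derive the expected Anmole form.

Anmole: *fesezekep
  fesezekep (rule 1 does not apply)
  fesezekep → ferezekep   [rhotacism]
  ferezekep → ferezesep   [palatalisation]
  ferezesep → firizisip   [vowel merger]
  giving Anmole firizisip.

firizisip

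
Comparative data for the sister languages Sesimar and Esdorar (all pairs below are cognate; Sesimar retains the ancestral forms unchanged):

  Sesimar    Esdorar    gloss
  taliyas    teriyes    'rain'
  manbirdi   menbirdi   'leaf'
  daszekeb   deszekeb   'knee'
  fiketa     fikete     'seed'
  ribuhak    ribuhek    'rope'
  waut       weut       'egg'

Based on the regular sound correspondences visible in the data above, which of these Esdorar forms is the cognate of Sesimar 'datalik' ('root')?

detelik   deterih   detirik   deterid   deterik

deterik

taliyas ~ teriyes, daszekeb ~ deszekeb — Sesimar a corresponds to Esdorar e after a consonant, before a consonant other than r, m, n, p, b, f, v.
taliyas ~ teriyes — Sesimar l corresponds to Esdorar r between vowels (before a front vowel).
Applying these to Sesimar 'datalik':
  datalik → detalik   (a→e after a consonant, before a consonant other than r, m, n, p, b, f, v)
  detalik → detelik   (a→e after a consonant, before a consonant other than r, m, n, p, b, f, v)
  detelik → deterik   (l→r between vowels (before a front vowel))
So the Esdorar cognate is 'deterik'.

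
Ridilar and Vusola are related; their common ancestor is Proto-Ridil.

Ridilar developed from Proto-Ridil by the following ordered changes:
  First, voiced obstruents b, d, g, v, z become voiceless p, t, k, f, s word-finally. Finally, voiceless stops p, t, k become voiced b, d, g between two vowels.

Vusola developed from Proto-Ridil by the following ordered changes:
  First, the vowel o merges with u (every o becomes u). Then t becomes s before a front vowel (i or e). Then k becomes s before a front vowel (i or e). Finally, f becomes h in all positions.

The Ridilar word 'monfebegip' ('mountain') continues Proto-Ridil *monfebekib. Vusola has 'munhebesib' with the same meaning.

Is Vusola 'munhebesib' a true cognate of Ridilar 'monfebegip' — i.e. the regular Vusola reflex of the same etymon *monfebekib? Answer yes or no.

Derive the expected Vusola reflex of *monfebekib:
Vusola: start from *monfebekib.
  rule 1 (vowel merger): monfebekib → munfebekib
  rule 2: no change — munfebekib
  rule 3 (palatalisation): munfebekib → munfebesib
  rule 4 (unconditioned shift): munfebesib → munhebesib
  ⇒ Vusola munhebesib
Vusola 'munhebesib' matches the regular reflex exactly, so the pair is cognate.

yes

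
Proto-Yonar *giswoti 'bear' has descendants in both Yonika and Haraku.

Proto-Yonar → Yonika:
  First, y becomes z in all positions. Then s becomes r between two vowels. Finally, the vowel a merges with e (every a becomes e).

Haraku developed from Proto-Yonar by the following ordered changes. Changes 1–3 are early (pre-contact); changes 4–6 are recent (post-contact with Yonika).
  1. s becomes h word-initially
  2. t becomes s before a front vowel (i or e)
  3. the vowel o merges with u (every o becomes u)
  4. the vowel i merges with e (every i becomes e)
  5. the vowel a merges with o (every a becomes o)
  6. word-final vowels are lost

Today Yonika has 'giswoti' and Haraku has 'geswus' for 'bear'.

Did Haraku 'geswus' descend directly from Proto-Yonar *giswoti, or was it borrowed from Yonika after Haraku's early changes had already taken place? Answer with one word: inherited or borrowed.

inherited

If inherited, *giswoti would pass through all of Haraku's changes:
Haraku: *giswoti > giswosi > giswusi > geswuse > geswus  (by palatalisation, vowel merger, vowel merger, apocope)
If borrowed from Yonika 'giswoti' after the early changes, it would undergo only the recent ones:
  rule 4 (vowel merger): giswoti → geswote
  rule 5 (vowel merger): no change (geswote)
  rule 6 (apocope): geswote → geswot
  ⇒ as a loan: geswot
Haraku 'geswus' matches the inherited outcome exactly, so it is an inherited cognate, not a loan.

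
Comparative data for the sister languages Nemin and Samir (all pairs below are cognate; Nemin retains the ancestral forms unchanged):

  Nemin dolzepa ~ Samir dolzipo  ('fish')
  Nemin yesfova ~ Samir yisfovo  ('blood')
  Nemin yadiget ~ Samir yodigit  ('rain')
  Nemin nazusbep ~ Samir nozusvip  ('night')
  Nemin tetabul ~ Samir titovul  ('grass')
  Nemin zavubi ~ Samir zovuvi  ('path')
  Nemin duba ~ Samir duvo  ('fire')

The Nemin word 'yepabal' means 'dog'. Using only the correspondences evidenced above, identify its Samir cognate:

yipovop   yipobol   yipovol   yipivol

yipovol

dolzepa ~ dolzipo, nazusbep ~ nozusvip — Nemin e corresponds to Samir i after a consonant, before a labial obstruent.
tetabul ~ titovul — Nemin a corresponds to Samir o after a consonant, before a labial obstruent.
duba ~ duvo — Nemin b corresponds to Samir v between vowels (before a back vowel).
yadiget ~ yodigit, nazusbep ~ nozusvip — Nemin a corresponds to Samir o after a consonant, before a consonant other than r, m, n, p, b, f, v.
Applying these to Nemin 'yepabal':
  yepabal → yipabal   (e→i after a consonant, before a labial obstruent)
  yipabal → yipobal   (a→o after a consonant, before a labial obstruent)
  yipobal → yipoval   (b→v between vowels (before a back vowel))
  yipoval → yipovol   (a→o after a consonant, before a consonant other than r, m, n, p, b, f, v)
So the Samir cognate is 'yipovol'.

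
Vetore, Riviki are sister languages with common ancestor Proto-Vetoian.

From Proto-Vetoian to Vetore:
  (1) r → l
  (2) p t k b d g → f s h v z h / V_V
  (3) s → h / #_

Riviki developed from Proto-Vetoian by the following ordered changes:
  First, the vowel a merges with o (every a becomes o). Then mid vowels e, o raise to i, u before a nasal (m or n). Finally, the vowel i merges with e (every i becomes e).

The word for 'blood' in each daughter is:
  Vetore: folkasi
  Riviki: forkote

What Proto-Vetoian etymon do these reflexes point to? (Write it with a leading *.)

Position 5: Vetore has a, Riviki has o. Vetore preserves a here (none of its changes turn any other segment into a), so the proto-segment is *a.
Position 6: Vetore has s, Riviki has t. Riviki preserves t here (none of its changes turn any other segment into t), so the proto-segment is *t.
Position 3: Vetore has l, Riviki has r. Riviki preserves r here (none of its changes turn any other segment into r), so the proto-segment is *r.
Verify the candidate proto-form against each daughter:
Vetore: *forkati > folkati > folkasi  (by unconditioned shift, intervocalic lenition)
Riviki: *forkati
  forkati → forkoti   [vowel merger]
  forkoti (rule 2 does not apply)
  forkoti → forkote   [vowel merger]
  giving Riviki forkote.
*forkati is the unique common source.

*forkati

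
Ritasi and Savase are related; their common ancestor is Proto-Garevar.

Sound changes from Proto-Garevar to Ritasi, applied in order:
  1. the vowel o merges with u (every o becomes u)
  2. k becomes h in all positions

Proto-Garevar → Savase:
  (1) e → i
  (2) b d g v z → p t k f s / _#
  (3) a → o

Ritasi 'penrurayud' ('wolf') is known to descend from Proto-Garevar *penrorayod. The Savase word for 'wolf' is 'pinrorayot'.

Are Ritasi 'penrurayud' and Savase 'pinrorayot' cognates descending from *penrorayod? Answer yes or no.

Derive the expected Savase reflex of *penrorayod:
Savase: *penrorayod
  penrorayod → pinrorayod   [vowel merger]
  pinrorayod → pinrorayot   [final devoicing]
  pinrorayot → pinroroyot   [vowel merger]
  giving Savase pinroroyot.
The regular Savase reflex would be 'pinroroyot', but the attested form is 'pinrorayot'. The correspondence is irregular, so they are not cognates (the Savase form has a different source).

no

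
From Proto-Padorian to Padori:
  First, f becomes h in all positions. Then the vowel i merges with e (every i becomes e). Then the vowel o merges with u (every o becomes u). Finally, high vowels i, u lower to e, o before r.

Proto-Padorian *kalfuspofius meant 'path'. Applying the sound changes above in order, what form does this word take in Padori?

Padori: *kalfuspofius
  kalfuspofius → kalhuspohius   [unconditioned shift]
  kalhuspohius → kalhuspoheus   [vowel merger]
  kalhuspoheus → kalhuspuheus   [vowel merger]
  kalhuspuheus (rule 4 does not apply)
  giving Padori kalhuspuheus.

kalhuspuheus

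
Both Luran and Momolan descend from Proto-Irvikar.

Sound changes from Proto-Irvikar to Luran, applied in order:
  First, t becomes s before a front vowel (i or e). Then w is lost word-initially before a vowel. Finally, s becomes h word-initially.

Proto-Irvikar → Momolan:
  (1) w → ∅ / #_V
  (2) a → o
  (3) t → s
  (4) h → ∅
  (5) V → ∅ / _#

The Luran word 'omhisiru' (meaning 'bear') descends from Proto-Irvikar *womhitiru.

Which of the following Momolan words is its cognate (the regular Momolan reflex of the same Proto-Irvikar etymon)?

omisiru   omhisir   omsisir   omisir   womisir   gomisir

omisir

Momolan: *womhitiru > omhitiru > omhisiru > omisiru > omisir  (by glide loss, unconditioned shift, h-loss, apocope)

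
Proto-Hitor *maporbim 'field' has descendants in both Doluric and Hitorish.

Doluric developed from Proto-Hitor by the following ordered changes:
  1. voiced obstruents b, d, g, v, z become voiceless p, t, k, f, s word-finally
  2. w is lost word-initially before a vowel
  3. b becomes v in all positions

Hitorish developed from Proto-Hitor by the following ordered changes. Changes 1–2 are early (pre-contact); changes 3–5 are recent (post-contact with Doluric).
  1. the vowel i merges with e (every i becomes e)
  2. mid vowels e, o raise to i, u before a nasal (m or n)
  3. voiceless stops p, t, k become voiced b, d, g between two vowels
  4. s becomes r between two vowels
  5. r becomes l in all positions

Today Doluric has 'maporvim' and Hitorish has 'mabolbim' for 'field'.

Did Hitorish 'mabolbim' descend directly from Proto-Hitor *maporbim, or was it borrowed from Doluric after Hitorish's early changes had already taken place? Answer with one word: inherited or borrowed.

If inherited, *maporbim would pass through all of Hitorish's changes:
Hitorish: *maporbim
  maporbim → maporbem   [vowel merger]
  maporbem → maporbim   [pre-nasal raising]
  maporbim → maborbim   [intervocalic voicing]
  maborbim (rule 4 does not apply)
  maborbim → mabolbim   [unconditioned shift]
  giving Hitorish mabolbim.
If borrowed from Doluric 'maporvim' after the early changes, it would undergo only the recent ones:
  rule 3 (intervocalic voicing): maporvim → maborvim
  rule 4 (rhotacism): no change (maborvim)
  rule 5 (unconditioned shift): maborvim → mabolvim
  ⇒ as a loan: mabolvim
Hitorish 'mabolbim' matches the inherited outcome exactly, so it is an inherited cognate, not a loan.

inherited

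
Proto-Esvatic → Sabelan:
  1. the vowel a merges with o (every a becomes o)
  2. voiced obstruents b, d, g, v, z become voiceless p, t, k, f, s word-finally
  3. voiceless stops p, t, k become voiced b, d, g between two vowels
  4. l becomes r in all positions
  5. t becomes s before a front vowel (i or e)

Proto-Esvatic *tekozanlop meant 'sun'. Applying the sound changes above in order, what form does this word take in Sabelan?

Sabelan: start from *tekozanlop.
  rule 1 (vowel merger): tekozanlop → tekozonlop
  rule 2: no change — tekozonlop
  rule 3 (intervocalic voicing): tekozonlop → tegozonlop
  rule 4 (unconditioned shift): tegozonlop → tegozonrop
  rule 5 (palatalisation): tegozonrop → segozonrop
  ⇒ Sabelan segozonrop

segozonrop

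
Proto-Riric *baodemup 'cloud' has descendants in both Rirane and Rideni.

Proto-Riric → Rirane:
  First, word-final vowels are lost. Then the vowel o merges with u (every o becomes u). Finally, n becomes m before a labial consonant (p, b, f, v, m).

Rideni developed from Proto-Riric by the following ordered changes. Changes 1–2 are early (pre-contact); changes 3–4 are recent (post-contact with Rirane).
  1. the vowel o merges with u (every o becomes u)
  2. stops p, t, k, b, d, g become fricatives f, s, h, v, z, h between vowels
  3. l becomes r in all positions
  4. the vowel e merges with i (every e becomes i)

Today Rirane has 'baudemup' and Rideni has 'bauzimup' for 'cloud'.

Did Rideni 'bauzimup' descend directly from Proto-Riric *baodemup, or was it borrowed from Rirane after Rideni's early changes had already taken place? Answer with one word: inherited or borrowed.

inherited

If inherited, *baodemup would pass through all of Rideni's changes:
Rideni: start from *baodemup.
  rule 1 (vowel merger): baodemup → baudemup
  rule 2 (intervocalic lenition): baudemup → bauzemup
  rule 3: no change — bauzemup
  rule 4 (vowel merger): bauzemup → bauzimup
  ⇒ Rideni bauzimup
If borrowed from Rirane 'baudemup' after the early changes, it would undergo only the recent ones:
  rule 3 (unconditioned shift): no change (baudemup)
  rule 4 (vowel merger): baudemup → baudimup
  ⇒ as a loan: baudimup
Rideni 'bauzimup' matches the inherited outcome exactly, so it is an inherited cognate, not a loan.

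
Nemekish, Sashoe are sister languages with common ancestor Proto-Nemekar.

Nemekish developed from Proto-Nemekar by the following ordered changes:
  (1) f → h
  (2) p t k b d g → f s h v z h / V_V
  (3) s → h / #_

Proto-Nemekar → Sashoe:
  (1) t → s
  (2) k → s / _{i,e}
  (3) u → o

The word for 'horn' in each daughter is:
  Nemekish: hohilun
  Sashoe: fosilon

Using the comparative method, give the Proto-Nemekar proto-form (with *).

Position 1: Nemekish has h, Sashoe has f. Sashoe preserves f here (none of its changes turn any other segment into f), so the proto-segment is *f.
Position 3: Nemekish has h, Sashoe has s. Taking the neighbouring segments as reconstructed: Nemekish h could go back to *k or *g or *f or *h; Sashoe s could go back to *t or *k or *s — the one source consistent with every daughter is *k.
Position 6: Nemekish has u, Sashoe has o. Nemekish preserves u here (none of its changes turn any other segment into u), so the proto-segment is *u.
This points to *fokilun. Verify forward in each daughter:
Nemekish: *fokilun
  fokilun → hokilun   [unconditioned shift]
  hokilun → hohilun   [intervocalic lenition]
  hohilun (rule 3 does not apply)
  giving Nemekish hohilun.
Sashoe: *fokilun > fosilun > fosilon  (by palatalisation, vowel merger)
*fokilun is the unique common source.

*fokilun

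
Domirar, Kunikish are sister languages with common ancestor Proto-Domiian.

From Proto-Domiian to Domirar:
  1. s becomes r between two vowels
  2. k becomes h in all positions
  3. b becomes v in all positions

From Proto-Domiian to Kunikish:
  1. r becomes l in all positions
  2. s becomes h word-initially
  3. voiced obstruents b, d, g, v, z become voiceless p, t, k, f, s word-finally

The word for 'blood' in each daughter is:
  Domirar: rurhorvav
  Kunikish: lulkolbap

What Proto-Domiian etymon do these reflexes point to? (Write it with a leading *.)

*rurkorbab

Position 6: Domirar has r, Kunikish has l. Taking the neighbouring segments as reconstructed: Domirar r can only go back to *r; Kunikish l could go back to *l or *r — the one source consistent with every daughter is *r.
Position 9: Domirar has v, Kunikish has p. Taking the neighbouring segments as reconstructed: Domirar v could go back to *b or *v; Kunikish p could go back to *p or *b — the one source consistent with every daughter is *b.
Position 1: Domirar has r, Kunikish has l. Taking the neighbouring segments as reconstructed: Domirar r can only go back to *r; Kunikish l could go back to *l or *r — the one source consistent with every daughter is *r.
Verify the candidate proto-form against each daughter:
Domirar: *rurkorbab
  rurkorbab (rule 1 does not apply)
  rurkorbab → rurhorbab   [unconditioned shift]
  rurhorbab → rurhorvav   [unconditioned shift]
  giving Domirar rurhorvav.
Kunikish: start from *rurkorbab.
  rule 1 (unconditioned shift): rurkorbab → lulkolbab
  rule 2: no change — lulkolbab
  rule 3 (final devoicing): lulkolbab → lulkolbap
  ⇒ Kunikish lulkolbap
No other proto-form is consistent with every reflex, so the reconstruction is *rurkorbab.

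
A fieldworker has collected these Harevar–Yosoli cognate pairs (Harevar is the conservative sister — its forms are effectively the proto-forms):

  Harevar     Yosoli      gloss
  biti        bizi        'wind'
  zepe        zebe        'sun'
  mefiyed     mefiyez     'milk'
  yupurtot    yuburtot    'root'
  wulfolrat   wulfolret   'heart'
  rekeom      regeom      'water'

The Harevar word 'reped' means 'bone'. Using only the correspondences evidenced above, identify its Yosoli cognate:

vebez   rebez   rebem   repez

zepe ~ zebe — Harevar p corresponds to Yosoli b between vowels (before a front vowel).
mefiyed ~ mefiyez — Harevar d corresponds to Yosoli z word-finally.
Applying these to Harevar 'reped':
  reped → rebed   (p→b between vowels (before a front vowel))
  rebed → rebez   (d→z word-finally)
So the Yosoli cognate is 'rebez'.

rebez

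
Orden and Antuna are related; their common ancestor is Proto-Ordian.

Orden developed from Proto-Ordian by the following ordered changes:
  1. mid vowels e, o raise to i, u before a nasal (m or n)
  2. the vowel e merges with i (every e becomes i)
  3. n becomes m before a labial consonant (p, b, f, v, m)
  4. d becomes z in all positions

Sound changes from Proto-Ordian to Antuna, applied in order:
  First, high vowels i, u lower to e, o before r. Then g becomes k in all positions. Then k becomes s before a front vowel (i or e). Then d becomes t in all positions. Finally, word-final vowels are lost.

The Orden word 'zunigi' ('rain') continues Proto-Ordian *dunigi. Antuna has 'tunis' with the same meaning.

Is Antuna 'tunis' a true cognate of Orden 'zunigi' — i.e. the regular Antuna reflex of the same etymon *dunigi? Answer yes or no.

yes

Derive the expected Antuna reflex of *dunigi:
Antuna: *dunigi
  dunigi (rule 1 does not apply)
  dunigi → duniki   [unconditioned shift]
  duniki → dunisi   [palatalisation]
  dunisi → tunisi   [unconditioned shift]
  tunisi → tunis   [apocope]
  giving Antuna tunis.
Antuna 'tunis' matches the regular reflex exactly, so the pair is cognate.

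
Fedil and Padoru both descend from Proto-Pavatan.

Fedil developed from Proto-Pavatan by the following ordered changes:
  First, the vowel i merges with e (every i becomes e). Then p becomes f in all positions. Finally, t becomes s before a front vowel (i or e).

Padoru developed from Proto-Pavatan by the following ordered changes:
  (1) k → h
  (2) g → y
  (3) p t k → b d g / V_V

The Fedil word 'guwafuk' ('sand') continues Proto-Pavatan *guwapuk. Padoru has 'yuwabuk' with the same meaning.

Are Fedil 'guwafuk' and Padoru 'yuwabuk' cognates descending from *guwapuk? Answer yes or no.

Derive the expected Padoru reflex of *guwapuk:
Padoru: start from *guwapuk.
  rule 1 (unconditioned shift): guwapuk → guwapuh
  rule 2 (unconditioned shift): guwapuh → yuwapuh
  rule 3 (intervocalic voicing): yuwapuh → yuwabuh
  ⇒ Padoru yuwabuh
The regular Padoru reflex would be 'yuwabuh', but the attested form is 'yuwabuk'. The correspondence is irregular, so they are not cognates (the Padoru form has a different source).

no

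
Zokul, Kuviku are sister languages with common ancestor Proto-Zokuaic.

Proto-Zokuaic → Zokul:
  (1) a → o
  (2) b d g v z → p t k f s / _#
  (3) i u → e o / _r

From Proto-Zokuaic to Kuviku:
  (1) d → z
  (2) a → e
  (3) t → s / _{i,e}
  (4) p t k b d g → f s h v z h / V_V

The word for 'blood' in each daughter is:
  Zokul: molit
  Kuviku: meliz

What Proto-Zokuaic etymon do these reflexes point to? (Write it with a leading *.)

Position 2: Zokul has o, Kuviku has e. Taking the neighbouring segments as reconstructed: Zokul o could go back to *a or *o; Kuviku e could go back to *a or *e — the one source consistent with every daughter is *a.
Position 5: Zokul has t, Kuviku has z. Taking the neighbouring segments as reconstructed: Zokul t could go back to *t or *d; Kuviku z could go back to *d or *z — the one source consistent with every daughter is *d.
Continuing position by position gives *malid; check it forward:
Zokul: *malid > molid > molit  (by vowel merger, final devoicing)
Kuviku: start from *malid.
  rule 1 (unconditioned shift): malid → maliz
  rule 2 (vowel merger): maliz → meliz
  rule 3: no change — meliz
  rule 4: no change — meliz
  ⇒ Kuviku meliz
*malid is the unique common source.

*malid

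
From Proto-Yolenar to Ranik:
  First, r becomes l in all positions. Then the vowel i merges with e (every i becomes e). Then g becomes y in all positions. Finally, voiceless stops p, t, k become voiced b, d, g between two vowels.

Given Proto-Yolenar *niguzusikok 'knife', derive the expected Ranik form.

Ranik: *niguzusikok
  niguzusikok (rule 1 does not apply)
  niguzusikok → neguzusekok   [vowel merger]
  neguzusekok → neyuzusekok   [unconditioned shift]
  neyuzusekok → neyuzusegok   [intervocalic voicing]
  giving Ranik neyuzusegok.

neyuzusegok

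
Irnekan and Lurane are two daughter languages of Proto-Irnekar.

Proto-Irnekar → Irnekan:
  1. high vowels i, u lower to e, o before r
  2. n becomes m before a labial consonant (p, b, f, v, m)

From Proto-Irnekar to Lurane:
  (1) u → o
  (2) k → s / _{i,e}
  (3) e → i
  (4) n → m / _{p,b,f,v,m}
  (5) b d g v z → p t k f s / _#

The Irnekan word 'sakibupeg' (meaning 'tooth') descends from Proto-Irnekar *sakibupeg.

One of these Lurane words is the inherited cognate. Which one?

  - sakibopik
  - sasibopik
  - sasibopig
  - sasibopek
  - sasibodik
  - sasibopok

Lurane: start from *sakibupeg.
  rule 1 (vowel merger): sakibupeg → sakibopeg
  rule 2 (palatalisation): sakibopeg → sasibopeg
  rule 3 (vowel merger): sasibopeg → sasibopig
  rule 4: no change — sasibopig
  rule 5 (final devoicing): sasibopig → sasibopik
  ⇒ Lurane sasibopik
The other candidates each miss or misapply at least one Lurane change.

sasibopik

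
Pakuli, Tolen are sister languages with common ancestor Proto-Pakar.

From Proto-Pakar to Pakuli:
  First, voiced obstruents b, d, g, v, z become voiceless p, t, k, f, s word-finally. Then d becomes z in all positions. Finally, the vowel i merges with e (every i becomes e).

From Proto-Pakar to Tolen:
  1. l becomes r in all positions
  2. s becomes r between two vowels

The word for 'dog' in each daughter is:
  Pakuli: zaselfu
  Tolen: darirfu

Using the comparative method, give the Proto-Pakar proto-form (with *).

*dasilfu

Position 3: Pakuli has s, Tolen has r. Taking the neighbouring segments as reconstructed: Pakuli s can only go back to *s; Tolen r could go back to *s or *l or *r — the one source consistent with every daughter is *s.
Position 5: Pakuli has l, Tolen has r. Pakuli preserves l here (none of its changes turn any other segment into l), so the proto-segment is *l.
Verify the candidate proto-form against each daughter:
Pakuli: *dasilfu
  dasilfu (rule 1 does not apply)
  dasilfu → zasilfu   [unconditioned shift]
  zasilfu → zaselfu   [vowel merger]
  giving Pakuli zaselfu.
Tolen: start from *dasilfu.
  rule 1 (unconditioned shift): dasilfu → dasirfu
  rule 2 (rhotacism): dasirfu → darirfu
  ⇒ Tolen darirfu
No other proto-form is consistent with every reflex, so the reconstruction is *dasilfu.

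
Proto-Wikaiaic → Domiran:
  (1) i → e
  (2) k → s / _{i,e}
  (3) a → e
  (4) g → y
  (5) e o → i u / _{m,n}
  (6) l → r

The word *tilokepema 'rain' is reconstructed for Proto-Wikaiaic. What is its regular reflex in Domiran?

Domiran: *tilokepema > telokepema > telosepema > telosepeme > telosepime > terosepime  (by vowel merger, palatalisation, vowel merger, pre-nasal raising, unconditioned shift)

terosepime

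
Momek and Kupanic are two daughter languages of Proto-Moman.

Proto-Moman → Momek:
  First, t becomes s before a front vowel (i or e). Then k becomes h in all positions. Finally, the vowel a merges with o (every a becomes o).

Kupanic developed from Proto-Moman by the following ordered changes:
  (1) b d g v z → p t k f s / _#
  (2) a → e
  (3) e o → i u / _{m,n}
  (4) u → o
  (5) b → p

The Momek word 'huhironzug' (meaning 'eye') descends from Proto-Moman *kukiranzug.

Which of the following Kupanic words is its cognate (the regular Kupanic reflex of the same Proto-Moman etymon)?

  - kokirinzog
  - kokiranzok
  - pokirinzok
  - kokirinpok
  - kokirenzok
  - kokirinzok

kokirinzok

Kupanic: start from *kukiranzug.
  rule 1 (final devoicing): kukiranzug → kukiranzuk
  rule 2 (vowel merger): kukiranzuk → kukirenzuk
  rule 3 (pre-nasal raising): kukirenzuk → kukirinzuk
  rule 4 (vowel merger): kukirinzuk → kokirinzok
  rule 5: no change — kokirinzok
  ⇒ Kupanic kokirinzok
Among the options, 'kokirinzok' alone shows every Kupanic change applied in order.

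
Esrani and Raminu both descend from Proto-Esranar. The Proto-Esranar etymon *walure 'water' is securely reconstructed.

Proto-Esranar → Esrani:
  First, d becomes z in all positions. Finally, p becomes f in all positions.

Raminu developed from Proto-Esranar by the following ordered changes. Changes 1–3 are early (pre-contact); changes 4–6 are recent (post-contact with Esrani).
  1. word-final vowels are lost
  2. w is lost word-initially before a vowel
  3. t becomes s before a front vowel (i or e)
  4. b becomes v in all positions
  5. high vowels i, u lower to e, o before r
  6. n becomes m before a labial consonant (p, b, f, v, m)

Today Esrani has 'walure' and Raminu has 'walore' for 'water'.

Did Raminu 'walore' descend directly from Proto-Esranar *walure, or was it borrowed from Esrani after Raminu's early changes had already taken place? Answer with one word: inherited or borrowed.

If inherited, *walure would pass through all of Raminu's changes:
Raminu: *walure
  walure → walur   [apocope]
  walur → alur   [glide loss]
  alur (rule 3 does not apply)
  alur (rule 4 does not apply)
  alur → alor   [pre-rhotic lowering]
  alor (rule 6 does not apply)
  giving Raminu alor.
If borrowed from Esrani 'walure' after the early changes, it would undergo only the recent ones:
  rule 4 (unconditioned shift): no change (walure)
  rule 5 (pre-rhotic lowering): walure → walore
  rule 6 (nasal place assimilation): no change (walore)
  ⇒ as a loan: walore
Raminu 'walore' matches the loan outcome 'walore', not the inherited 'alor' — it skipped the early Raminu changes, so it was borrowed from Esrani.

borrowed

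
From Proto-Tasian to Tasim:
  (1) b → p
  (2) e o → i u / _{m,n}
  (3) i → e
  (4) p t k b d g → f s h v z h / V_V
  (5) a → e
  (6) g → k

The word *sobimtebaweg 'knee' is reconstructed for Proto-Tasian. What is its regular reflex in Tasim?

Tasim: start from *sobimtebaweg.
  rule 1 (unconditioned shift): sobimtebaweg → sopimtepaweg
  rule 2: no change — sopimtepaweg
  rule 3 (vowel merger): sopimtepaweg → sopemtepaweg
  rule 4 (intervocalic lenition): sopemtepaweg → sofemtefaweg
  rule 5 (vowel merger): sofemtefaweg → sofemtefeweg
  rule 6 (unconditioned shift): sofemtefeweg → sofemtefewek
  ⇒ Tasim sofemtefewek

sofemtefewek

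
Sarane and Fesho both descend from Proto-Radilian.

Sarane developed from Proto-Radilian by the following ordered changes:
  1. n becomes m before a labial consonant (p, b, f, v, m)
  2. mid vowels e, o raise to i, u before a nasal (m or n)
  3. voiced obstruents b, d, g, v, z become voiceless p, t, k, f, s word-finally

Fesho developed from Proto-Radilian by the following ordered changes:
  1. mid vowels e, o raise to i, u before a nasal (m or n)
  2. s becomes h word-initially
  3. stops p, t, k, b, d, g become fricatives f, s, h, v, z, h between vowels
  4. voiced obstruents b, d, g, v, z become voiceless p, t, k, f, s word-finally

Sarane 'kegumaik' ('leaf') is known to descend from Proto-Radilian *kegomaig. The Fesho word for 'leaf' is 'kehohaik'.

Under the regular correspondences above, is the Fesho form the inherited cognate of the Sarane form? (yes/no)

Derive the expected Fesho reflex of *kegomaig:
Fesho: *kegomaig
  kegomaig → kegumaig   [pre-nasal raising]
  kegumaig (rule 2 does not apply)
  kegumaig → kehumaig   [intervocalic lenition]
  kehumaig → kehumaik   [final devoicing]
  giving Fesho kehumaik.
The regular Fesho reflex would be 'kehumaik', but the attested form is 'kehohaik'. The correspondence is irregular, so they are not cognates (the Fesho form has a different source).

no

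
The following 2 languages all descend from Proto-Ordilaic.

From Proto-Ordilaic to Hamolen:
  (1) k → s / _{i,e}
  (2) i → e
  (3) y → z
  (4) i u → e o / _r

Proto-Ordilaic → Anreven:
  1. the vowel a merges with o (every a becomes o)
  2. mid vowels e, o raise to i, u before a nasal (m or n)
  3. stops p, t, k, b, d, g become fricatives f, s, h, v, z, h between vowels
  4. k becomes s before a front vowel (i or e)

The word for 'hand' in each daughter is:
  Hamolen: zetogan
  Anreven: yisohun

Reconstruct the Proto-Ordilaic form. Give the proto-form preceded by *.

*yitogan

Position 6: Hamolen has a, Anreven has u. Hamolen preserves a here (none of its changes turn any other segment into a), so the proto-segment is *a.
Position 1: Hamolen has z, Anreven has y. Anreven preserves y here (none of its changes turn any other segment into y), so the proto-segment is *y.
Continuing position by position gives *yitogan; check it forward:
Hamolen: *yitogan > yetogan > zetogan  (by vowel merger, unconditioned shift)
Anreven: *yitogan > yitogon > yitogun > yisohun  (by vowel merger, pre-nasal raising, intervocalic lenition)
*yitogan is the unique common source.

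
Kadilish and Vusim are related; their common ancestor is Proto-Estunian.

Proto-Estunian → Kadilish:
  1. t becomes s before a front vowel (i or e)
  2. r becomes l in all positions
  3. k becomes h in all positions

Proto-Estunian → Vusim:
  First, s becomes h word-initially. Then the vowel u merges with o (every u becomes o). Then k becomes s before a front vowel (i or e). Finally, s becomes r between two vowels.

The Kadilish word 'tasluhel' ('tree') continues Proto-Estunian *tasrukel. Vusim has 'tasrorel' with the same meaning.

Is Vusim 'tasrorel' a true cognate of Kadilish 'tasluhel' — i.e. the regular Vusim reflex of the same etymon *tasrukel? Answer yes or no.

yes

Derive the expected Vusim reflex of *tasrukel:
Vusim: *tasrukel
  tasrukel (rule 1 does not apply)
  tasrukel → tasrokel   [vowel merger]
  tasrokel → tasrosel   [palatalisation]
  tasrosel → tasrorel   [rhotacism]
  giving Vusim tasrorel.
Vusim 'tasrorel' matches the regular reflex exactly, so the pair is cognate.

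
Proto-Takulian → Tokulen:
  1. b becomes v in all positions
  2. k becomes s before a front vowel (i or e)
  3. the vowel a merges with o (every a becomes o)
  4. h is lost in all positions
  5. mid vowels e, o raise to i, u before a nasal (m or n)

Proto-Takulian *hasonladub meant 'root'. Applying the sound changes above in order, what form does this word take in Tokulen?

osunloduv

Tokulen: *hasonladub > hasonladuv > hosonloduv > osonloduv > osunloduv  (by unconditioned shift, vowel merger, h-loss, pre-nasal raising)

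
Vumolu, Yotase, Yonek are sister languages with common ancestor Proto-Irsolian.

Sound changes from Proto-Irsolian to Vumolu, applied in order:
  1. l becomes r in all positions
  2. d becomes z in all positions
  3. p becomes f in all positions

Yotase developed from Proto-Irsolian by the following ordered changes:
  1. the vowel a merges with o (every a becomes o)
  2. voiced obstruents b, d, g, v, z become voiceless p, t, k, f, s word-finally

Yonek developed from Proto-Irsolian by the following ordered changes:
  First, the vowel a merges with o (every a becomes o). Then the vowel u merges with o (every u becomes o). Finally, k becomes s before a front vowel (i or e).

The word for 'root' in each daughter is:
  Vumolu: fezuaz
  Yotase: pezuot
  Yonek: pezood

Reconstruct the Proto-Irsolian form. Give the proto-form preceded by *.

Position 5: Vumolu has a, Yotase has o, Yonek has o. Vumolu preserves a here (none of its changes turn any other segment into a), so the proto-segment is *a.
Position 1: Vumolu has f, Yotase has p, Yonek has p. Yonek preserves p here (none of its changes turn any other segment into p), so the proto-segment is *p.
This points to *pezuad. Verify forward in each daughter:
Vumolu: *pezuad > pezuaz > fezuaz  (by unconditioned shift, unconditioned shift)
Yotase: *pezuad
  pezuad → pezuod   [vowel merger]
  pezuod → pezuot   [final devoicing]
  giving Yotase pezuot.
Yonek: *pezuad
  pezuad → pezuod   [vowel merger]
  pezuod → pezood   [vowel merger]
  pezood (rule 3 does not apply)
  giving Yonek pezood.
*pezuad is the unique common source.

*pezuad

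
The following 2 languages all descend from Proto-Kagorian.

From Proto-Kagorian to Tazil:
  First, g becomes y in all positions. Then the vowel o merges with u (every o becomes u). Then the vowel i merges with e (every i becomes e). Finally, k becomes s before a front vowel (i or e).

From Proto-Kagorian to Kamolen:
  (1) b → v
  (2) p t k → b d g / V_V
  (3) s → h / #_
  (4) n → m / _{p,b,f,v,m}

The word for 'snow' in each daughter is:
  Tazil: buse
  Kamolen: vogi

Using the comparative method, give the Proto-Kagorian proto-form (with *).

Position 1: Tazil has b, Kamolen has v. Tazil preserves b here (none of its changes turn any other segment into b), so the proto-segment is *b.
Position 2: Tazil has u, Kamolen has o. Kamolen preserves o here (none of its changes turn any other segment into o), so the proto-segment is *o.
Position 4: Tazil has e, Kamolen has i. Kamolen preserves i here (none of its changes turn any other segment into i), so the proto-segment is *i.
Verify the candidate proto-form against each daughter:
Tazil: *boki
  boki (rule 1 does not apply)
  boki → buki   [vowel merger]
  buki → buke   [vowel merger]
  buke → buse   [palatalisation]
  giving Tazil buse.
Kamolen: start from *boki.
  rule 1 (unconditioned shift): boki → voki
  rule 2 (intervocalic voicing): voki → vogi
  rule 3: no change — vogi
  rule 4: no change — vogi
  ⇒ Kamolen vogi
*boki is the unique common source.

*boki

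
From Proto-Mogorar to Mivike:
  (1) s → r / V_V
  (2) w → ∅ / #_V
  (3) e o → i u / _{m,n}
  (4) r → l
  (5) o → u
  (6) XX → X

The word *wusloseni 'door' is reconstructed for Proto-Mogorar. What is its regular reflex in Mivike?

uslulini

Mivike: start from *wusloseni.
  rule 1 (rhotacism): wusloseni → wusloreni
  rule 2 (glide loss): wusloreni → usloreni
  rule 3 (pre-nasal raising): usloreni → uslorini
  rule 4 (unconditioned shift): uslorini → uslolini
  rule 5 (vowel merger): uslolini → uslulini
  rule 6: no change — uslulini
  ⇒ Mivike uslulini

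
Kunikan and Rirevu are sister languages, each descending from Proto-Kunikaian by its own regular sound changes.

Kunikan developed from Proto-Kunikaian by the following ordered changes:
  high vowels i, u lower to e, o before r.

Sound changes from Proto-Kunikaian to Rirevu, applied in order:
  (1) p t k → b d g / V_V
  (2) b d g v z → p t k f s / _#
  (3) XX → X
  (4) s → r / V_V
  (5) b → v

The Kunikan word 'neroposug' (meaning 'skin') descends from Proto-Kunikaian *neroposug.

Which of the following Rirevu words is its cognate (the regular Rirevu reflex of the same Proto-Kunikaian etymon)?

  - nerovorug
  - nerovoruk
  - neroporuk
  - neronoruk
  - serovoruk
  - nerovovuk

Rirevu: *neroposug > nerobosug > nerobosuk > neroboruk > nerovoruk  (by intervocalic voicing, final devoicing, rhotacism, unconditioned shift)
Only 'nerovoruk' matches the regular Rirevu development of *neroposug.

nerovoruk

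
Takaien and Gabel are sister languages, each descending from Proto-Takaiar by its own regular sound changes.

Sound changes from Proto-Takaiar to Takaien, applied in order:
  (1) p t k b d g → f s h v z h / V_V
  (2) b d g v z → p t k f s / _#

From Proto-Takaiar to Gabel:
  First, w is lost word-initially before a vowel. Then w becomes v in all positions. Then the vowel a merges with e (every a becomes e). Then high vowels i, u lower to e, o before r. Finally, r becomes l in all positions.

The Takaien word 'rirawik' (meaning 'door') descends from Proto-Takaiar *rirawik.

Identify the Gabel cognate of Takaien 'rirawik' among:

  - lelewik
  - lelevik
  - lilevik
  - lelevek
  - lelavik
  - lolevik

lelevik

Gabel: start from *rirawik.
  rule 1: no change — rirawik
  rule 2 (unconditioned shift): rirawik → riravik
  rule 3 (vowel merger): riravik → rirevik
  rule 4 (pre-rhotic lowering): rirevik → rerevik
  rule 5 (unconditioned shift): rerevik → lelevik
  ⇒ Gabel lelevik
Among the options, 'lelevik' alone shows every Gabel change applied in order.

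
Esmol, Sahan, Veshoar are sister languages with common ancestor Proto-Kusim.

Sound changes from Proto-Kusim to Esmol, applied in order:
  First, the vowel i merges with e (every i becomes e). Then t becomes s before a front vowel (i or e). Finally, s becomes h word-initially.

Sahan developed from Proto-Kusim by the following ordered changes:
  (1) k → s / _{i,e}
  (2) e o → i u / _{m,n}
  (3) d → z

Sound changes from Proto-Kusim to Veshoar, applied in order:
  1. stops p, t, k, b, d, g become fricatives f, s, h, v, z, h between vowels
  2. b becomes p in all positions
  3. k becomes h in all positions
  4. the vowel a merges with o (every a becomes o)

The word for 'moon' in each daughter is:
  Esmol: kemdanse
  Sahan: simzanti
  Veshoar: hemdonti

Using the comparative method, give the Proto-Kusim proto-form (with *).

*kemdanti

Position 4: Esmol has d, Sahan has z, Veshoar has d. Esmol preserves d here (none of its changes turn any other segment into d), so the proto-segment is *d.
Position 8: Esmol has e, Sahan has i, Veshoar has i. Veshoar preserves i here (none of its changes turn any other segment into i), so the proto-segment is *i.
Position 1: Esmol has k, Sahan has s, Veshoar has h. Esmol preserves k here (none of its changes turn any other segment into k), so the proto-segment is *k.
This points to *kemdanti. Verify forward in each daughter:
Esmol: *kemdanti > kemdante > kemdanse  (by vowel merger, palatalisation)
Sahan: start from *kemdanti.
  rule 1 (palatalisation): kemdanti → semdanti
  rule 2 (pre-nasal raising): semdanti → simdanti
  rule 3 (unconditioned shift): simdanti → simzanti
  ⇒ Sahan simzanti
Veshoar: start from *kemdanti.
  rule 1: no change — kemdanti
  rule 2: no change — kemdanti
  rule 3 (unconditioned shift): kemdanti → hemdanti
  rule 4 (vowel merger): hemdanti → hemdonti
  ⇒ Veshoar hemdonti
No other proto-form is consistent with every reflex, so the reconstruction is *kemdanti.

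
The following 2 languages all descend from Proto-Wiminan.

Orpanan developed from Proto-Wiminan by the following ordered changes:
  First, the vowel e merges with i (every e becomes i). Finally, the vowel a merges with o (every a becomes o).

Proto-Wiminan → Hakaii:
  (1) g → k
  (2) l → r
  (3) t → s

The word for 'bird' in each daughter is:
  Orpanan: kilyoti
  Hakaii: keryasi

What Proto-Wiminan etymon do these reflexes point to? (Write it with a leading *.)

*kelyati

Position 5: Orpanan has o, Hakaii has a. Hakaii preserves a here (none of its changes turn any other segment into a), so the proto-segment is *a.
Position 3: Orpanan has l, Hakaii has r. Orpanan preserves l here (none of its changes turn any other segment into l), so the proto-segment is *l.
Continuing position by position gives *kelyati; check it forward:
Orpanan: *kelyati
  kelyati → kilyati   [vowel merger]
  kilyati → kilyoti   [vowel merger]
  giving Orpanan kilyoti.
Hakaii: start from *kelyati.
  rule 1: no change — kelyati
  rule 2 (unconditioned shift): kelyati → keryati
  rule 3 (unconditioned shift): keryati → keryasi
  ⇒ Hakaii keryasi
Only *kelyati yields all of Orpanan kilyoti, Hakaii keryasi.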